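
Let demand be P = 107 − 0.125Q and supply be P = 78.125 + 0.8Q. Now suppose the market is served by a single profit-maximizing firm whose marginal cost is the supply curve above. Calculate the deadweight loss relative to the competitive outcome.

6.39

Competitive equilibrium: 107 − 0.125Q = 78.125 + 0.8Q → Q* = 31.2162, P* = 103.098.
Marginal revenue: MR = 107 − 0.25Q. Set MR = MC: 107 − 0.25Q = 78.125 + 0.8Q → Q_m = 27.5.
Price P_m = 107 − 0.125·27.5 = 103.5625; MC(Q_m) = 78.125 + 0.8·27.5 = 100.125.
Competitive Q* = 31.2162, so ΔQ = 3.7162; wedge = 103.5625 − 100.125 = 3.4375.
The triangle = ½ × 3.7162 × 3.4375 = 6.39.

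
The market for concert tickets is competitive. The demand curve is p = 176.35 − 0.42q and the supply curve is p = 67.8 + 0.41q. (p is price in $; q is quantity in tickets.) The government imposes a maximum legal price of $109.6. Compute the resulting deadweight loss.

Competitive equilibrium: 176.35 − 0.42q = 67.8 + 0.41q → q* = 130.7831, p* = 121.4211.
At the ceiling p = 109.6, quantity supplied = (109.6 − 67.8)/0.41 = 101.9512.
Willingness to pay at q' = 101.9512: 176.35 − 0.42·101.9512 = 133.5305.
Δq = 130.7831 − 101.9512 = 28.8319; wedge = 133.5305 − 109.6 = 23.9305.
DWL = ½ × 28.8319 × 23.9305 = $344.98.

$344.98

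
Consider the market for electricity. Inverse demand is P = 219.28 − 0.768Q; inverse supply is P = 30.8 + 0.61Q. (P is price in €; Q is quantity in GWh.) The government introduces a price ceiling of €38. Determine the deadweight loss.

€10761.26

Competitive equilibrium: 219.28 − 0.768Q = 30.8 + 0.61Q → Q* = 136.7779, P* = 114.2345.
At the ceiling P = 38, quantity supplied = (38 − 30.8)/0.61 = 11.8033.
Willingness to pay at Q' = 11.8033: 219.28 − 0.768·11.8033 = 210.2151.
ΔQ = 136.7779 − 11.8033 = 124.9746; wedge = 210.2151 − 38 = 172.2151.
Deadweight loss = ½ × 124.9746 × 172.2151 = €10761.26.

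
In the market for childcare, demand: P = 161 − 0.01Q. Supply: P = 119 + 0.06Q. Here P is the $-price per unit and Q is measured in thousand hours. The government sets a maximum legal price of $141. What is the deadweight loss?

Competitive equilibrium: 161 − 0.01Q = 119 + 0.06Q → Q* = 600, P* = 155.
At the ceiling P = 141, quantity supplied = (141 − 119)/0.06 = 366.66667.
Willingness to pay at Q' = 366.66667: 161 − 0.01·366.66667 = 157.33333.
ΔQ = 600 − 366.66667 = 233.33333; wedge = 157.33333 − 141 = 16.33333.
Welfare loss = ½ × 233.33333 × 16.33333 = $1905.56 thousand.

$1905.56 thousand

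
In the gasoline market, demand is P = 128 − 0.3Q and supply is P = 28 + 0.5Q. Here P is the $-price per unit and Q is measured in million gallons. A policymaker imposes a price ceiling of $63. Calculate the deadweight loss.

Competitive equilibrium: 128 − 0.3Q = 28 + 0.5Q → Q* = 125, P* = 90.5.
At the ceiling P = 63, quantity supplied = (63 − 28)/0.5 = 70.
Willingness to pay at Q' = 70: 128 − 0.3·70 = 107.
ΔQ = 125 − 70 = 55; wedge = 107 − 63 = 44.
DWL = ½ × 55 × 44 = $1210 million.

$1210 million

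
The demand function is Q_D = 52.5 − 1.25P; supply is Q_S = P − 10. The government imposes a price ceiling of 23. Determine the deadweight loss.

20.54

In inverse form: demand P = 42 − 0.8Q, supply P = 10 + Q.
Competitive equilibrium: 42 − 0.8Q = 10 + Q → Q* = 17.7778, P* = 27.7778.
At the ceiling P = 23, quantity supplied = (23 − 10)/1 = 13.
Willingness to pay at Q' = 13: 42 − 0.8·13 = 31.6.
ΔQ = 17.7778 − 13 = 4.7778; wedge = 31.6 − 23 = 8.6.
The triangle = ½ × 4.7778 × 8.6 = 20.54.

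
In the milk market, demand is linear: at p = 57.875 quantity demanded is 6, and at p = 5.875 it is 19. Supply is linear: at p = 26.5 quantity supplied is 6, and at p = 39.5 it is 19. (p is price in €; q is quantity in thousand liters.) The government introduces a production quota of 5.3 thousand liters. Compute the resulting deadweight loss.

€121.63 thousand

Demand slope = (5.875 − 57.875)/(19 − 6) = −4, so p = 81.875 − 4q.
Supply slope = (39.5 − 26.5)/(19 − 6) = 1, so p = 20.5 + q.
Competitive equilibrium: 81.875 − 4q = 20.5 + q → q* = 12.275, p* = 32.775.
At q = 5.3: demand price = 81.875 − 4·5.3 = 60.675; supply price = 20.5 + 1·5.3 = 25.8.
Δq = 12.275 − 5.3 = 6.975; wedge = 60.675 − 25.8 = 34.875.
Deadweight loss = ½ × 6.975 × 34.875 = €121.63 thousand.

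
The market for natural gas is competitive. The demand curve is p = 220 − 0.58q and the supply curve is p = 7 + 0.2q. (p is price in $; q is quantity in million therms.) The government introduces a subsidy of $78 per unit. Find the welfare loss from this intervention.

Competitive equilibrium: 220 − 0.58q = 7 + 0.2q → q* = 273.0769, p* = 61.6154.
The subsidy lowers effective supply by 78: p = 0.2q − 71.
New quantity: 220 − 0.58q = 0.2q − 71 → q' = 373.0769.
Overproduction Δq = 373.0769 − 273.0769 = 100; wedge = subsidy = 78.
Deadweight loss = ½ × 100 × 78 = $3900 million.

$3900 million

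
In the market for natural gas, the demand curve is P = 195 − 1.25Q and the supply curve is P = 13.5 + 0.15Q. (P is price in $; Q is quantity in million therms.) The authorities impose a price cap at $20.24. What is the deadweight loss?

Competitive equilibrium: 195 − 1.25Q = 13.5 + 0.15Q → Q* = 129.64286, P* = 32.94643.
At the ceiling P = 20.24, quantity supplied = (20.24 − 13.5)/0.15 = 44.93333.
Willingness to pay at Q' = 44.93333: 195 − 1.25·44.93333 = 138.83334.
ΔQ = 129.64286 − 44.93333 = 84.70953; wedge = 138.83334 − 20.24 = 118.59334.
Welfare loss = ½ × 84.70953 × 118.59334 = $5022.99 million.

$5022.99 million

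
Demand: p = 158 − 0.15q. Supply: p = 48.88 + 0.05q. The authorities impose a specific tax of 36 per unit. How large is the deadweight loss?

3240

Competitive equilibrium: 158 − 0.15q = 48.88 + 0.05q → q* = 545.6, p* = 76.16.
With the tax, the buyer price exceeds the seller price by 36: (158 − 0.15q) − (48.88 + 0.05q) = 36 → q' = 365.6.
Δq = 545.6 − 365.6 = 180; the wedge equals the tax, 36.
The triangle = ½ × 180 × 36 = 3240.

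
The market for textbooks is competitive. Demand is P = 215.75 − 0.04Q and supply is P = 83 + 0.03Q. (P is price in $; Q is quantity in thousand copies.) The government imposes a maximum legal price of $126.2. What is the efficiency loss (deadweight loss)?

$7291.45 thousand

Competitive equilibrium: 215.75 − 0.04Q = 83 + 0.03Q → Q* = 1896.4286, P* = 139.8929.
At the ceiling P = 126.2, quantity supplied = (126.2 − 83)/0.03 = 1440.
Willingness to pay at Q' = 1440: 215.75 − 0.04·1440 = 158.15.
ΔQ = 1896.4286 − 1440 = 456.4286; wedge = 158.15 − 126.2 = 31.95.
Deadweight loss = ½ × 456.4286 × 31.95 = $7291.45 thousand.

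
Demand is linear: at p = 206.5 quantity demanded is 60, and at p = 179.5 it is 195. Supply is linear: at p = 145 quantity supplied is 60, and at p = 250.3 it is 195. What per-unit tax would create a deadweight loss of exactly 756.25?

Demand slope = (179.5 − 206.5)/(195 − 60) = −0.2, so p = 218.5 − 0.2q.
Supply slope = (250.3 − 145)/(195 − 60) = 0.78, so p = 98.2 + 0.78q.
Competitive equilibrium: 218.5 − 0.2q = 98.2 + 0.78q → q* = 122.7551, p* = 193.949.
A tax t gives Δq = t/0.98 and wedge t, so DWL = t²/1.96.
t²/1.96 = 756.25 → t² = 1482.25 → t = 38.5.

38.5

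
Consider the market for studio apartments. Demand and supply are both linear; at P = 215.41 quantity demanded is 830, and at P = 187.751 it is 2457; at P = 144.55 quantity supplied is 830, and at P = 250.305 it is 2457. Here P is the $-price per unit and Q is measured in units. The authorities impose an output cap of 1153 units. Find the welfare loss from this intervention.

$12006.41

Demand slope = (187.751 − 215.41)/(2457 − 830) = −0.017, so P = 229.52 − 0.017Q.
Supply slope = (250.305 − 144.55)/(2457 − 830) = 0.065, so P = 90.6 + 0.065Q.
Competitive equilibrium: 229.52 − 0.017Q = 90.6 + 0.065Q → Q* = 1694.1463, P* = 200.7195.
At Q = 1153: demand price = 229.52 − 0.017·1153 = 209.919; supply price = 90.6 + 0.065·1153 = 165.545.
ΔQ = 1694.1463 − 1153 = 541.1463; wedge = 209.919 − 165.545 = 44.374.
The triangle = ½ × 541.1463 × 44.374 = $12006.41.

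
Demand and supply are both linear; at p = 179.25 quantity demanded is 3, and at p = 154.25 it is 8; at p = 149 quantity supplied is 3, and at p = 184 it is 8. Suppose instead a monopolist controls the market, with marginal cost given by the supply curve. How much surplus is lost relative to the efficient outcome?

Demand slope = (154.25 − 179.25)/(8 − 3) = −5, so p = 194.25 − 5q.
Supply slope = (184 − 149)/(8 − 3) = 7, so p = 128 + 7q.
Competitive equilibrium: 194.25 − 5q = 128 + 7q → q* = 5.5208, p* = 166.6458.
Marginal revenue: MR = 194.25 − 10q. Set MR = MC: 194.25 − 10q = 128 + 7q → q_m = 3.8971.
Price p_m = 194.25 − 5·3.8971 = 174.7645; MC(q_m) = 128 + 7·3.8971 = 155.2797.
Competitive q* = 5.5208, so Δq = 1.6237; wedge = 174.7645 − 155.2797 = 19.4848.
DWL = ½ × 1.6237 × 19.4848 = 15.82.

15.82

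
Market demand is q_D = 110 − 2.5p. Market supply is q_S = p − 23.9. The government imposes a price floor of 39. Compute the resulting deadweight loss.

2.41

In inverse form: demand p = 44 − 0.4q, supply p = 23.9 + q.
Competitive equilibrium: 44 − 0.4q = 23.9 + q → q* = 14.3571, p* = 38.2571.
At the floor p = 39, quantity demanded = (44 − 39)/0.4 = 12.5.
Sellers' marginal cost at q' = 12.5: 23.9 + 1·12.5 = 36.4.
Δq = 14.3571 − 12.5 = 1.8571; wedge = 39 − 36.4 = 2.6.
Welfare loss = ½ × 1.8571 × 2.6 = 2.41.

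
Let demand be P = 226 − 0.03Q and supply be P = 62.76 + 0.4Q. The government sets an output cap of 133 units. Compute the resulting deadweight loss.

13077.44

Competitive equilibrium: 226 − 0.03Q = 62.76 + 0.4Q → Q* = 379.6279, P* = 214.6112.
At Q = 133: demand price = 226 − 0.03·133 = 222.01; supply price = 62.76 + 0.4·133 = 115.96.
ΔQ = 379.6279 − 133 = 246.6279; wedge = 222.01 − 115.96 = 106.05.
Welfare loss = ½ × 246.6279 × 106.05 = 13077.44.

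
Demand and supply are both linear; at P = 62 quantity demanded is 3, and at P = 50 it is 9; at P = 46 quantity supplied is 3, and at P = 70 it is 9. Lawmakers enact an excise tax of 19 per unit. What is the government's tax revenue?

Demand slope = (50 − 62)/(9 − 3) = −2, so P = 68 − 2Q.
Supply slope = (70 − 46)/(9 − 3) = 4, so P = 34 + 4Q.
Competitive equilibrium: 68 − 2Q = 34 + 4Q → Q* = 5.6667, P* = 56.6667.
With the tax, the buyer price exceeds the seller price by 19: (68 − 2Q) − (34 + 4Q) = 19 → Q' = 2.5.
Tax revenue = 19 × 2.5 = 47.50.

47.50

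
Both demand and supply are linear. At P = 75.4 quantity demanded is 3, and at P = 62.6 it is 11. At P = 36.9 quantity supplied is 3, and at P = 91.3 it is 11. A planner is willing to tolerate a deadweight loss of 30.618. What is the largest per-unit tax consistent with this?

Demand slope = (62.6 − 75.4)/(11 − 3) = −1.6, so P = 80.2 − 1.6Q.
Supply slope = (91.3 − 36.9)/(11 − 3) = 6.8, so P = 16.5 + 6.8Q.
Competitive equilibrium: 80.2 − 1.6Q = 16.5 + 6.8Q → Q* = 7.5833, P* = 68.0667.
A tax t gives ΔQ = t/8.4 and wedge t, so DWL = t²/16.8.
t²/16.8 = 30.618 → t² = 514.3824 → t = 22.68.

22.68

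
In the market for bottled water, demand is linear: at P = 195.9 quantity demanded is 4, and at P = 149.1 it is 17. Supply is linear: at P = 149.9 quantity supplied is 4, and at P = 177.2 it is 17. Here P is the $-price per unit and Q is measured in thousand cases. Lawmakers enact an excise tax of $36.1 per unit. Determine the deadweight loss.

$114.32 thousand

Demand slope = (149.1 − 195.9)/(17 − 4) = −3.6, so P = 210.3 − 3.6Q.
Supply slope = (177.2 − 149.9)/(17 − 4) = 2.1, so P = 141.5 + 2.1Q.
Competitive equilibrium: 210.3 − 3.6Q = 141.5 + 2.1Q → Q* = 12.0702, P* = 166.8474.
With the tax, the buyer price exceeds the seller price by 36.1: (210.3 − 3.6Q) − (141.5 + 2.1Q) = 36.1 → Q' = 5.7368.
ΔQ = 12.0702 − 5.7368 = 6.3334; the wedge equals the tax, 36.1.
Welfare loss = ½ × 6.3334 × 36.1 = $114.32 thousand.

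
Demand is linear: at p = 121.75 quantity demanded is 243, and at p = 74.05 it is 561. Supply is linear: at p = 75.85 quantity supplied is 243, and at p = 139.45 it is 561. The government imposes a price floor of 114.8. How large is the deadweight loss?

1258.71

Demand slope = (74.05 − 121.75)/(561 − 243) = −0.15, so p = 158.2 − 0.15q.
Supply slope = (139.45 − 75.85)/(561 − 243) = 0.2, so p = 27.25 + 0.2q.
Competitive equilibrium: 158.2 − 0.15q = 27.25 + 0.2q → q* = 374.1429, p* = 102.0786.
At the floor p = 114.8, quantity demanded = (158.2 − 114.8)/0.15 = 289.3333.
Sellers' marginal cost at q' = 289.3333: 27.25 + 0.2·289.3333 = 85.1167.
Δq = 374.1429 − 289.3333 = 84.8096; wedge = 114.8 − 85.1167 = 29.6833.
DWL = ½ × 84.8096 × 29.6833 = 1258.71.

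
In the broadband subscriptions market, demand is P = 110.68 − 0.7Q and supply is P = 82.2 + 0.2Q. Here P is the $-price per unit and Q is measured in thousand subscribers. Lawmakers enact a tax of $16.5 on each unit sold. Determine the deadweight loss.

$151.25 thousand

Competitive equilibrium: 110.68 − 0.7Q = 82.2 + 0.2Q → Q* = 31.6444, P* = 88.5289.
With the tax, the buyer price exceeds the seller price by 16.5: (110.68 − 0.7Q) − (82.2 + 0.2Q) = 16.5 → Q' = 13.3111.
ΔQ = 31.6444 − 13.3111 = 18.3333; the wedge equals the tax, 16.5.
The triangle = ½ × 18.3333 × 16.5 = $151.25 thousand.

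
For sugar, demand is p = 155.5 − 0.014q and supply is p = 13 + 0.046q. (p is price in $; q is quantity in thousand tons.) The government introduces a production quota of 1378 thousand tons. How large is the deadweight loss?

$29820.27 thousand

Competitive equilibrium: 155.5 − 0.014q = 13 + 0.046q → q* = 2375, p* = 122.25.
At q = 1378: demand price = 155.5 − 0.014·1378 = 136.208; supply price = 13 + 0.046·1378 = 76.388.
Δq = 2375 − 1378 = 997; wedge = 136.208 − 76.388 = 59.82.
Deadweight loss = ½ × 997 × 59.82 = $29820.27 thousand.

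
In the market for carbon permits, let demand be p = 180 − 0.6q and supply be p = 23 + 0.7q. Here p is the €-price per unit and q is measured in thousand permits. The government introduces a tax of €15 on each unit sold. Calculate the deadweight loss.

Competitive equilibrium: 180 − 0.6q = 23 + 0.7q → q* = 120.7692, p* = 107.5385.
With the tax, the buyer price exceeds the seller price by 15: (180 − 0.6q) − (23 + 0.7q) = 15 → q' = 109.2308.
Δq = 120.7692 − 109.2308 = 11.5384; the wedge equals the tax, 15.
DWL = ½ × 11.5384 × 15 = €86.54 thousand.

€86.54 thousand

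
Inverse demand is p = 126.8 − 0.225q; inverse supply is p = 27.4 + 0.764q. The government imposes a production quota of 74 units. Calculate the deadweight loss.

Competitive equilibrium: 126.8 − 0.225q = 27.4 + 0.764q → q* = 100.5056, p* = 104.1862.
At q = 74: demand price = 126.8 − 0.225·74 = 110.15; supply price = 27.4 + 0.764·74 = 83.936.
Δq = 100.5056 − 74 = 26.5056; wedge = 110.15 − 83.936 = 26.214.
Welfare loss = ½ × 26.5056 × 26.214 = 347.41.

347.41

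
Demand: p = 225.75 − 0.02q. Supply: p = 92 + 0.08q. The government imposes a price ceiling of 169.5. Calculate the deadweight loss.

6798.83

Competitive equilibrium: 225.75 − 0.02q = 92 + 0.08q → q* = 1337.5, p* = 199.
At the ceiling p = 169.5, quantity supplied = (169.5 − 92)/0.08 = 968.75.
Willingness to pay at q' = 968.75: 225.75 − 0.02·968.75 = 206.375.
Δq = 1337.5 − 968.75 = 368.75; wedge = 206.375 − 169.5 = 36.875.
The triangle = ½ × 368.75 × 36.875 = 6798.83.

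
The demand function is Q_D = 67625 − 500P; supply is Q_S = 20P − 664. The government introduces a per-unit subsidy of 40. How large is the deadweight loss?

15384.62

In inverse form: demand P = 135.25 − 0.002Q, supply P = 33.2 + 0.05Q.
Competitive equilibrium: 135.25 − 0.002Q = 33.2 + 0.05Q → Q* = 1962.5, P* = 131.325.
The subsidy lowers effective supply by 40: P = 0.05Q − 6.8.
New quantity: 135.25 − 0.002Q = 0.05Q − 6.8 → Q' = 2731.7308.
Overproduction ΔQ = 2731.7308 − 1962.5 = 769.2308; wedge = subsidy = 40.
DWL = ½ × 769.2308 × 40 = 15384.62.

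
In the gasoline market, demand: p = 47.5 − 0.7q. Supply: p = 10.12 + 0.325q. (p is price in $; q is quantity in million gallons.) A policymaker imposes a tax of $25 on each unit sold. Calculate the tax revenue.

Competitive equilibrium: 47.5 − 0.7q = 10.12 + 0.325q → q* = 36.4683, p* = 21.9722.
With the tax, the buyer price exceeds the seller price by 25: (47.5 − 0.7q) − (10.12 + 0.325q) = 25 → q' = 12.078.
Tax revenue = 25 × 12.078 = $301.95 million.

$301.95 million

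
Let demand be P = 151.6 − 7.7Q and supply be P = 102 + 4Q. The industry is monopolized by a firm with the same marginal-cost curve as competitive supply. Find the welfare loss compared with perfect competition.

Competitive equilibrium: 151.6 − 7.7Q = 102 + 4Q → Q* = 4.2393, P* = 118.9573.
Marginal revenue: MR = 151.6 − 15.4Q. Set MR = MC: 151.6 − 15.4Q = 102 + 4Q → Q_m = 2.5567.
Price P_m = 151.6 − 7.7·2.5567 = 131.9134; MC(Q_m) = 102 + 4·2.5567 = 112.2268.
Competitive Q* = 4.2393, so ΔQ = 1.6826; wedge = 131.9134 − 112.2268 = 19.6866.
Welfare loss = ½ × 1.6826 × 19.6866 = 16.56.

16.56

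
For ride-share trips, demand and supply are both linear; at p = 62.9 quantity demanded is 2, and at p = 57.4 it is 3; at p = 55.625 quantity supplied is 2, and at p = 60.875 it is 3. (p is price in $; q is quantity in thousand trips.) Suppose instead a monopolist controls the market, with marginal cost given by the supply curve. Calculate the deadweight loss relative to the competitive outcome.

$4.41 thousand

Demand slope = (57.4 − 62.9)/(3 − 2) = −5.5, so p = 73.9 − 5.5q.
Supply slope = (60.875 − 55.625)/(3 − 2) = 5.25, so p = 45.125 + 5.25q.
Competitive equilibrium: 73.9 − 5.5q = 45.125 + 5.25q → q* = 2.6767, p* = 59.1779.
Marginal revenue: MR = 73.9 − 11q. Set MR = MC: 73.9 − 11q = 45.125 + 5.25q → q_m = 1.7708.
Price p_m = 73.9 − 5.5·1.7708 = 64.1606; MC(q_m) = 45.125 + 5.25·1.7708 = 54.4217.
Competitive q* = 2.6767, so Δq = 0.9059; wedge = 64.1606 − 54.4217 = 9.7389.
DWL = ½ × 0.9059 × 9.7389 = $4.41 thousand.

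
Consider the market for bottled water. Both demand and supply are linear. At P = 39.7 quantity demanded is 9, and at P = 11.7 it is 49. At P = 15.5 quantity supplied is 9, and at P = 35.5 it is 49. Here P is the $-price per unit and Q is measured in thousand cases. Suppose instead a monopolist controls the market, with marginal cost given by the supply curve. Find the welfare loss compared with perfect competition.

Demand slope = (11.7 − 39.7)/(49 − 9) = −0.7, so P = 46 − 0.7Q.
Supply slope = (35.5 − 15.5)/(49 − 9) = 0.5, so P = 11 + 0.5Q.
Competitive equilibrium: 46 − 0.7Q = 11 + 0.5Q → Q* = 29.1667, P* = 25.5833.
Marginal revenue: MR = 46 − 1.4Q. Set MR = MC: 46 − 1.4Q = 11 + 0.5Q → Q_m = 18.4211.
Price P_m = 46 − 0.7·18.4211 = 33.1052; MC(Q_m) = 11 + 0.5·18.4211 = 20.2106.
Competitive Q* = 29.1667, so ΔQ = 10.7456; wedge = 33.1052 − 20.2106 = 12.8946.
Welfare loss = ½ × 10.7456 × 12.8946 = $69.28 thousand.

$69.28 thousand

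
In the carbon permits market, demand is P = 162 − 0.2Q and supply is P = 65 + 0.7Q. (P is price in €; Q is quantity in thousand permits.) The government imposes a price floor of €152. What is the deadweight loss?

€1502.22 thousand

Competitive equilibrium: 162 − 0.2Q = 65 + 0.7Q → Q* = 107.7778, P* = 140.4444.
At the floor P = 152, quantity demanded = (162 − 152)/0.2 = 50.
Sellers' marginal cost at Q' = 50: 65 + 0.7·50 = 100.
ΔQ = 107.7778 − 50 = 57.7778; wedge = 152 − 100 = 52.
DWL = ½ × 57.7778 × 52 = €1502.22 thousand.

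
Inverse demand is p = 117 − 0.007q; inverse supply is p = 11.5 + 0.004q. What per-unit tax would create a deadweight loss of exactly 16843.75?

Competitive equilibrium: 117 − 0.007q = 11.5 + 0.004q → q* = 9590.9091, p* = 49.8636.
A tax t gives Δq = t/0.011 and wedge t, so DWL = t²/0.022.
t²/0.022 = 16843.75 → t² = 370.5625 → t = 19.25.

19.25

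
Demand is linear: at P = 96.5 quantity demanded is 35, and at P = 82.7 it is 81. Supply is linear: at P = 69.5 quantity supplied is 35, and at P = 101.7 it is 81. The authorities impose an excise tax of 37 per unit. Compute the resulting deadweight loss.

684.50

Demand slope = (82.7 − 96.5)/(81 − 35) = −0.3, so P = 107 − 0.3Q.
Supply slope = (101.7 − 69.5)/(81 − 35) = 0.7, so P = 45 + 0.7Q.
Competitive equilibrium: 107 − 0.3Q = 45 + 0.7Q → Q* = 62, P* = 88.4.
With the tax, the buyer price exceeds the seller price by 37: (107 − 0.3Q) − (45 + 0.7Q) = 37 → Q' = 25.
ΔQ = 62 − 25 = 37; the wedge equals the tax, 37.
DWL = ½ × 37 × 37 = 684.50.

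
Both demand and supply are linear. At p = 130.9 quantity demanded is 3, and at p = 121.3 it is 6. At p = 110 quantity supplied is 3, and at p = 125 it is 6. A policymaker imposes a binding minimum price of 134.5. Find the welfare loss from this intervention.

55.34

Demand slope = (121.3 − 130.9)/(6 − 3) = −3.2, so p = 140.5 − 3.2q.
Supply slope = (125 − 110)/(6 − 3) = 5, so p = 95 + 5q.
Competitive equilibrium: 140.5 − 3.2q = 95 + 5q → q* = 5.5488, p* = 122.7439.
At the floor p = 134.5, quantity demanded = (140.5 − 134.5)/3.2 = 1.875.
Sellers' marginal cost at q' = 1.875: 95 + 5·1.875 = 104.375.
Δq = 5.5488 − 1.875 = 3.6738; wedge = 134.5 − 104.375 = 30.125.
Deadweight loss = ½ × 3.6738 × 30.125 = 55.34.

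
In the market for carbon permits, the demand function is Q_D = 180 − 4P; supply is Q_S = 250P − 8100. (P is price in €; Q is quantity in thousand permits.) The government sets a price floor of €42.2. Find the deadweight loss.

In inverse form: demand P = 45 − 0.25Q, supply P = 32.4 + 0.004Q.
Competitive equilibrium: 45 − 0.25Q = 32.4 + 0.004Q → Q* = 49.6063, P* = 32.5984.
At the floor P = 42.2, quantity demanded = (45 − 42.2)/0.25 = 11.2.
Sellers' marginal cost at Q' = 11.2: 32.4 + 0.004·11.2 = 32.4448.
ΔQ = 49.6063 − 11.2 = 38.4063; wedge = 42.2 − 32.4448 = 9.7552.
Deadweight loss = ½ × 38.4063 × 9.7552 = €187.33 thousand.

€187.33 thousand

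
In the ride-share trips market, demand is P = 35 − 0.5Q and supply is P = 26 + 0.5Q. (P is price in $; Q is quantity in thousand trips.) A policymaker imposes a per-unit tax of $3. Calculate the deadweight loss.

Competitive equilibrium: 35 − 0.5Q = 26 + 0.5Q → Q* = 9, P* = 30.5.
With the tax, the buyer price exceeds the seller price by 3: (35 − 0.5Q) − (26 + 0.5Q) = 3 → Q' = 6.
ΔQ = 9 − 6 = 3; the wedge equals the tax, 3.
Welfare loss = ½ × 3 × 3 = $4.50 thousand.

$4.50 thousand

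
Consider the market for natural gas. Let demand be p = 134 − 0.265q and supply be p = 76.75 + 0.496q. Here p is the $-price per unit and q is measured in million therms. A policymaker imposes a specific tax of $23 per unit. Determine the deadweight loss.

Competitive equilibrium: 134 − 0.265q = 76.75 + 0.496q → q* = 75.23, p* = 114.0641.
With the tax, the buyer price exceeds the seller price by 23: (134 − 0.265q) − (76.75 + 0.496q) = 23 → q' = 45.0066.
Δq = 75.23 − 45.0066 = 30.2234; the wedge equals the tax, 23.
The triangle = ½ × 30.2234 × 23 = $347.57 million.

$347.57 million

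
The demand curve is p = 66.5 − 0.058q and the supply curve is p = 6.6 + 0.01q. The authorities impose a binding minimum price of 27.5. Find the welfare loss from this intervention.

Competitive equilibrium: 66.5 − 0.058q = 6.6 + 0.01q → q* = 880.88235, p* = 15.40882.
At the floor p = 27.5, quantity demanded = (66.5 − 27.5)/0.058 = 672.41379.
Sellers' marginal cost at q' = 672.41379: 6.6 + 0.01·672.41379 = 13.32414.
Δq = 880.88235 − 672.41379 = 208.46856; wedge = 27.5 − 13.32414 = 14.17586.
DWL = ½ × 208.46856 × 14.17586 = 1477.61.

1477.61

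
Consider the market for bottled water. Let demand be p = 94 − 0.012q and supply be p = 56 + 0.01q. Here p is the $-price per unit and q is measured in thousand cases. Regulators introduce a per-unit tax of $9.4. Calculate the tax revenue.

Competitive equilibrium: 94 − 0.012q = 56 + 0.01q → q* = 1727.2727, p* = 73.2727.
With the tax, the buyer price exceeds the seller price by 9.4: (94 − 0.012q) − (56 + 0.01q) = 9.4 → q' = 1300.
Tax revenue = 9.4 × 1300 = $12220 thousand.

$12220 thousand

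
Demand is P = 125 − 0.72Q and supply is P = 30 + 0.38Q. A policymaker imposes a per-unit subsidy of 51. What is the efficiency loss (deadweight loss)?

Competitive equilibrium: 125 − 0.72Q = 30 + 0.38Q → Q* = 86.3636, P* = 62.8182.
The subsidy lowers effective supply by 51: P = 0.38Q − 21.
New quantity: 125 − 0.72Q = 0.38Q − 21 → Q' = 132.7273.
Overproduction ΔQ = 132.7273 − 86.3636 = 46.3637; wedge = subsidy = 51.
DWL = ½ × 46.3637 × 51 = 1182.27.

1182.27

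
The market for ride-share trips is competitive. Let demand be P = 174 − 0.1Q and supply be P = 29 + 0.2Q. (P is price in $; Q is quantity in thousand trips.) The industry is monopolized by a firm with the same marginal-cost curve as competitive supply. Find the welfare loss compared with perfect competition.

Competitive equilibrium: 174 − 0.1Q = 29 + 0.2Q → Q* = 483.3333, P* = 125.6667.
Marginal revenue: MR = 174 − 0.2Q. Set MR = MC: 174 − 0.2Q = 29 + 0.2Q → Q_m = 362.5.
Price P_m = 174 − 0.1·362.5 = 137.75; MC(Q_m) = 29 + 0.2·362.5 = 101.5.
Competitive Q* = 483.3333, so ΔQ = 120.8333; wedge = 137.75 − 101.5 = 36.25.
Deadweight loss = ½ × 120.8333 × 36.25 = $2190.10 thousand.

$2190.10 thousand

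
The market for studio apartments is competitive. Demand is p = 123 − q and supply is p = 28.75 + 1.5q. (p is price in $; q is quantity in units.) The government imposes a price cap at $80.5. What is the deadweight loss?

Competitive equilibrium: 123 − q = 28.75 + 1.5q → q* = 37.7, p* = 85.3.
At the ceiling p = 80.5, quantity supplied = (80.5 − 28.75)/1.5 = 34.5.
Willingness to pay at q' = 34.5: 123 − 1·34.5 = 88.5.
Δq = 37.7 − 34.5 = 3.2; wedge = 88.5 − 80.5 = 8.
Deadweight loss = ½ × 3.2 × 8 = $12.80.

$12.80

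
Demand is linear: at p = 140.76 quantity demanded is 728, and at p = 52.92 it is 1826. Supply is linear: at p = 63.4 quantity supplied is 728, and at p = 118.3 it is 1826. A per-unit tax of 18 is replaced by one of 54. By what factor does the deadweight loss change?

Demand slope = (52.92 − 140.76)/(1826 − 728) = −0.08, so p = 199 − 0.08q.
Supply slope = (118.3 − 63.4)/(1826 − 728) = 0.05, so p = 27 + 0.05q.
Competitive equilibrium: 199 − 0.08q = 27 + 0.05q → q* = 1323.0769, p* = 93.1538.
For a per-unit tax t: Δq = t/0.13, so DWL = ½·t·(t/0.13) = t²/0.26.
At t = 18: DWL = 1246.154. At t = 54: DWL = 11215.385.
Ratio = (54/18)² = 9.

9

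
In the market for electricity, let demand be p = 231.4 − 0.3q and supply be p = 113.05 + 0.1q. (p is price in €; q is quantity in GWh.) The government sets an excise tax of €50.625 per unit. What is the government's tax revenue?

Competitive equilibrium: 231.4 − 0.3q = 113.05 + 0.1q → q* = 295.875, p* = 142.6375.
With the tax, the buyer price exceeds the seller price by 50.625: (231.4 − 0.3q) − (113.05 + 0.1q) = 50.625 → q' = 169.3125.
Tax revenue = 50.625 × 169.3125 = €8571.45.

€8571.45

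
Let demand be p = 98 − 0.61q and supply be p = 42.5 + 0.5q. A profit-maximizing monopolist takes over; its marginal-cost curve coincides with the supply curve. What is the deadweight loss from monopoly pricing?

174.52

Competitive equilibrium: 98 − 0.61q = 42.5 + 0.5q → q* = 50, p* = 67.5.
Marginal revenue: MR = 98 − 1.22q. Set MR = MC: 98 − 1.22q = 42.5 + 0.5q → q_m = 32.2674.
Price p_m = 98 − 0.61·32.2674 = 78.3169; MC(q_m) = 42.5 + 0.5·32.2674 = 58.6337.
Competitive q* = 50, so Δq = 17.7326; wedge = 78.3169 − 58.6337 = 19.6832.
Deadweight loss = ½ × 17.7326 × 19.6832 = 174.52.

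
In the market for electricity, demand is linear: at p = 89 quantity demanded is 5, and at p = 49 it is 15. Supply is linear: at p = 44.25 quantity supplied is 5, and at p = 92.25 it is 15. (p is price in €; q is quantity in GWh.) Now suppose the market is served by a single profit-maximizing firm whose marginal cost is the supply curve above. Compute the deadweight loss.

€43.70

Demand slope = (49 − 89)/(15 − 5) = −4, so p = 109 − 4q.
Supply slope = (92.25 − 44.25)/(15 − 5) = 4.8, so p = 20.25 + 4.8q.
Competitive equilibrium: 109 − 4q = 20.25 + 4.8q → q* = 10.0852, p* = 68.6591.
Marginal revenue: MR = 109 − 8q. Set MR = MC: 109 − 8q = 20.25 + 4.8q → q_m = 6.9336.
Price p_m = 109 − 4·6.9336 = 81.2656; MC(q_m) = 20.25 + 4.8·6.9336 = 53.5313.
Competitive q* = 10.0852, so Δq = 3.1516; wedge = 81.2656 − 53.5313 = 27.7343.
Deadweight loss = ½ × 3.1516 × 27.7343 = €43.70.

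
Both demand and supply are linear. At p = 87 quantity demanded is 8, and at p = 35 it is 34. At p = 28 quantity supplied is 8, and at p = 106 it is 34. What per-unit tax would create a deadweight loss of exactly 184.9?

43

Demand slope = (35 − 87)/(34 − 8) = −2, so p = 103 − 2q.
Supply slope = (106 − 28)/(34 − 8) = 3, so p = 4 + 3q.
Competitive equilibrium: 103 − 2q = 4 + 3q → q* = 19.8, p* = 63.4.
A tax t gives Δq = t/5 and wedge t, so DWL = t²/10.
t²/10 = 184.9 → t² = 1849 → t = 43.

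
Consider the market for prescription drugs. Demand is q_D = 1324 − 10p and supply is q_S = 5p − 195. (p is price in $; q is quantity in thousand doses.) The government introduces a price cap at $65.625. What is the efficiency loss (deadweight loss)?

In inverse form: demand p = 132.4 − 0.1q, supply p = 39 + 0.2q.
Competitive equilibrium: 132.4 − 0.1q = 39 + 0.2q → q* = 311.3333, p* = 101.2667.
At the ceiling p = 65.625, quantity supplied = (65.625 − 39)/0.2 = 133.125.
Willingness to pay at q' = 133.125: 132.4 − 0.1·133.125 = 119.0875.
Δq = 311.3333 − 133.125 = 178.2083; wedge = 119.0875 − 65.625 = 53.4625.
Deadweight loss = ½ × 178.2083 × 53.4625 = $4763.73 thousand.

$4763.73 thousand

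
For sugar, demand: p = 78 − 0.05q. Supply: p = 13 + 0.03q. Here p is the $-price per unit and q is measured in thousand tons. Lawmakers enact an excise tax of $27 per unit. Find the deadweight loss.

$4556.25 thousand

Competitive equilibrium: 78 − 0.05q = 13 + 0.03q → q* = 812.5, p* = 37.375.
With the tax, the buyer price exceeds the seller price by 27: (78 − 0.05q) − (13 + 0.03q) = 27 → q' = 475.
Δq = 812.5 − 475 = 337.5; the wedge equals the tax, 27.
Welfare loss = ½ × 337.5 × 27 = $4556.25 thousand.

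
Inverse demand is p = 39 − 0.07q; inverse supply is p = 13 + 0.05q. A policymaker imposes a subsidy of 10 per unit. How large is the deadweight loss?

Competitive equilibrium: 39 − 0.07q = 13 + 0.05q → q* = 216.6667, p* = 23.8333.
The subsidy lowers effective supply by 10: p = 3 + 0.05q.
New quantity: 39 − 0.07q = 3 + 0.05q → q' = 300.
Overproduction Δq = 300 − 216.6667 = 83.3333; wedge = subsidy = 10.
Welfare loss = ½ × 83.3333 × 10 = 416.67.

416.67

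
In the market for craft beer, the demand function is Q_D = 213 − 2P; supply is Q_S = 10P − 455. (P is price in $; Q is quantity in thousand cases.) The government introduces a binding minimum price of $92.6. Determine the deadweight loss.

$1636.89 thousand

In inverse form: demand P = 106.5 − 0.5Q, supply P = 45.5 + 0.1Q.
Competitive equilibrium: 106.5 − 0.5Q = 45.5 + 0.1Q → Q* = 101.6667, P* = 55.6667.
At the floor P = 92.6, quantity demanded = (106.5 − 92.6)/0.5 = 27.8.
Sellers' marginal cost at Q' = 27.8: 45.5 + 0.1·27.8 = 48.28.
ΔQ = 101.6667 − 27.8 = 73.8667; wedge = 92.6 − 48.28 = 44.32.
Welfare loss = ½ × 73.8667 × 44.32 = $1636.89 thousand.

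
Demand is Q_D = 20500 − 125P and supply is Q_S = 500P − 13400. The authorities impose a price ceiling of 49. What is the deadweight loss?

In inverse form: demand P = 164 − 0.008Q, supply P = 26.8 + 0.002Q.
Competitive equilibrium: 164 − 0.008Q = 26.8 + 0.002Q → Q* = 13720, P* = 54.24.
At the ceiling P = 49, quantity supplied = (49 − 26.8)/0.002 = 11100.
Willingness to pay at Q' = 11100: 164 − 0.008·11100 = 75.2.
ΔQ = 13720 − 11100 = 2620; wedge = 75.2 − 49 = 26.2.
DWL = ½ × 2620 × 26.2 = 34322.

34322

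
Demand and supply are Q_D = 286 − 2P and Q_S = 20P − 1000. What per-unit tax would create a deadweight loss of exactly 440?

22

In inverse form: demand P = 143 − 0.5Q, supply P = 50 + 0.05Q.
Competitive equilibrium: 143 − 0.5Q = 50 + 0.05Q → Q* = 169.0909, P* = 58.4545.
A tax t gives ΔQ = t/0.55 and wedge t, so DWL = t²/1.1.
t²/1.1 = 440 → t² = 484 → t = 22.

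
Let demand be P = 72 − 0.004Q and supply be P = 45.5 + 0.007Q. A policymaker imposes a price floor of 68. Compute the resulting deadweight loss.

10920.45

Competitive equilibrium: 72 − 0.004Q = 45.5 + 0.007Q → Q* = 2409.0909, P* = 62.3636.
At the floor P = 68, quantity demanded = (72 − 68)/0.004 = 1000.
Sellers' marginal cost at Q' = 1000: 45.5 + 0.007·1000 = 52.5.
ΔQ = 2409.0909 − 1000 = 1409.0909; wedge = 68 − 52.5 = 15.5.
DWL = ½ × 1409.0909 × 15.5 = 10920.45.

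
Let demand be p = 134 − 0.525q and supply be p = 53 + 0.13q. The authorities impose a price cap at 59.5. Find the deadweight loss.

1777.15

Competitive equilibrium: 134 − 0.525q = 53 + 0.13q → q* = 123.6641, p* = 69.0763.
At the ceiling p = 59.5, quantity supplied = (59.5 − 53)/0.13 = 50.
Willingness to pay at q' = 50: 134 − 0.525·50 = 107.75.
Δq = 123.6641 − 50 = 73.6641; wedge = 107.75 − 59.5 = 48.25.
The triangle = ½ × 73.6641 × 48.25 = 1777.15.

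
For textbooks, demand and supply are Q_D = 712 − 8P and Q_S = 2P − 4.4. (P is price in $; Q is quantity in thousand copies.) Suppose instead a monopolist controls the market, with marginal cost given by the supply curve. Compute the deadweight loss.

In inverse form: demand P = 89 − 0.125Q, supply P = 2.2 + 0.5Q.
Competitive equilibrium: 89 − 0.125Q = 2.2 + 0.5Q → Q* = 138.88, P* = 71.64.
Marginal revenue: MR = 89 − 0.25Q. Set MR = MC: 89 − 0.25Q = 2.2 + 0.5Q → Q_m = 115.7333.
Price P_m = 89 − 0.125·115.7333 = 74.5333; MC(Q_m) = 2.2 + 0.5·115.7333 = 60.0667.
Competitive Q* = 138.88, so ΔQ = 23.1467; wedge = 74.5333 − 60.0667 = 14.4666.
Deadweight loss = ½ × 23.1467 × 14.4666 = $167.43 thousand.

$167.43 thousand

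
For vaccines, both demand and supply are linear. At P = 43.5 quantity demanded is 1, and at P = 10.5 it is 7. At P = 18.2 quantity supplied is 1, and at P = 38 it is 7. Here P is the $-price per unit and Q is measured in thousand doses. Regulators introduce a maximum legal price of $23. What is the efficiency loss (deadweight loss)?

$8.88 thousand

Demand slope = (10.5 − 43.5)/(7 − 1) = −5.5, so P = 49 − 5.5Q.
Supply slope = (38 − 18.2)/(7 − 1) = 3.3, so P = 14.9 + 3.3Q.
Competitive equilibrium: 49 − 5.5Q = 14.9 + 3.3Q → Q* = 3.875, P* = 27.6875.
At the ceiling P = 23, quantity supplied = (23 − 14.9)/3.3 = 2.4545.
Willingness to pay at Q' = 2.4545: 49 − 5.5·2.4545 = 35.5003.
ΔQ = 3.875 − 2.4545 = 1.4205; wedge = 35.5003 − 23 = 12.5003.
The triangle = ½ × 1.4205 × 12.5003 = $8.88 thousand.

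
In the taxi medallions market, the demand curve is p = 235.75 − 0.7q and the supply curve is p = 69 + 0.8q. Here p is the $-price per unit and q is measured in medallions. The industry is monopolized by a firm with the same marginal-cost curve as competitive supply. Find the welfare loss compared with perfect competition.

$938.34

Competitive equilibrium: 235.75 − 0.7q = 69 + 0.8q → q* = 111.1667, p* = 157.9333.
Marginal revenue: MR = 235.75 − 1.4q. Set MR = MC: 235.75 − 1.4q = 69 + 0.8q → q_m = 75.7955.
Price p_m = 235.75 − 0.7·75.7955 = 182.6932; MC(q_m) = 69 + 0.8·75.7955 = 129.6364.
Competitive q* = 111.1667, so Δq = 35.3712; wedge = 182.6932 − 129.6364 = 53.0568.
The triangle = ½ × 35.3712 × 53.0568 = $938.34.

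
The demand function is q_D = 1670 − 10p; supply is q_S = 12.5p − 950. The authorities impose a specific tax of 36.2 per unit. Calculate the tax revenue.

11020.89

In inverse form: demand p = 167 − 0.1q, supply p = 76 + 0.08q.
Competitive equilibrium: 167 − 0.1q = 76 + 0.08q → q* = 505.5556, p* = 116.4444.
With the tax, the buyer price exceeds the seller price by 36.2: (167 − 0.1q) − (76 + 0.08q) = 36.2 → q' = 304.4444.
Tax revenue = 36.2 × 304.4444 = 11020.89.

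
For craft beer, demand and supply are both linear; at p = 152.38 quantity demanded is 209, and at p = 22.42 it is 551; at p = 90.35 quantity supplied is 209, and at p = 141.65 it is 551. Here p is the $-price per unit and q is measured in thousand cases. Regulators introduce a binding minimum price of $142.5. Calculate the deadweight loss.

Demand slope = (22.42 − 152.38)/(551 − 209) = −0.38, so p = 231.8 − 0.38q.
Supply slope = (141.65 − 90.35)/(551 − 209) = 0.15, so p = 59 + 0.15q.
Competitive equilibrium: 231.8 − 0.38q = 59 + 0.15q → q* = 326.03774, p* = 107.90566.
At the floor p = 142.5, quantity demanded = (231.8 − 142.5)/0.38 = 235.
Sellers' marginal cost at q' = 235: 59 + 0.15·235 = 94.25.
Δq = 326.03774 − 235 = 91.03774; wedge = 142.5 − 94.25 = 48.25.
Welfare loss = ½ × 91.03774 × 48.25 = $2196.29 thousand.

$2196.29 thousand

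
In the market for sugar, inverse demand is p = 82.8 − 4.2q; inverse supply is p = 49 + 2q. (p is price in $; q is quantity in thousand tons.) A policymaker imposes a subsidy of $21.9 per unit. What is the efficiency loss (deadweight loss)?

Competitive equilibrium: 82.8 − 4.2q = 49 + 2q → q* = 5.4516, p* = 59.9032.
The subsidy lowers effective supply by 21.9: p = 27.1 + 2q.
New quantity: 82.8 − 4.2q = 27.1 + 2q → q' = 8.9839.
Overproduction Δq = 8.9839 − 5.4516 = 3.5323; wedge = subsidy = 21.9.
Welfare loss = ½ × 3.5323 × 21.9 = $38.68 thousand.

$38.68 thousand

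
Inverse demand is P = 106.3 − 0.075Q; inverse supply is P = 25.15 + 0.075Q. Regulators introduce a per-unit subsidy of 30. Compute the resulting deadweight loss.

Competitive equilibrium: 106.3 − 0.075Q = 25.15 + 0.075Q → Q* = 541, P* = 65.725.
The subsidy lowers effective supply by 30: P = 0.075Q − 4.85.
New quantity: 106.3 − 0.075Q = 0.075Q − 4.85 → Q' = 741.
Overproduction ΔQ = 741 − 541 = 200; wedge = subsidy = 30.
DWL = ½ × 200 × 30 = 3000.

3000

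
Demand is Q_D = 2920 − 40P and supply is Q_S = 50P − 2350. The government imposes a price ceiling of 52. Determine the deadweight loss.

2417.36

In inverse form: demand P = 73 − 0.025Q, supply P = 47 + 0.02Q.
Competitive equilibrium: 73 − 0.025Q = 47 + 0.02Q → Q* = 577.7778, P* = 58.5556.
At the ceiling P = 52, quantity supplied = (52 − 47)/0.02 = 250.
Willingness to pay at Q' = 250: 73 − 0.025·250 = 66.75.
ΔQ = 577.7778 − 250 = 327.7778; wedge = 66.75 − 52 = 14.75.
DWL = ½ × 327.7778 × 14.75 = 2417.36.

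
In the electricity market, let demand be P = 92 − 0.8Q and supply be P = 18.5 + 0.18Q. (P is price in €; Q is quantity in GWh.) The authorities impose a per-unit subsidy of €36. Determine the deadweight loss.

Competitive equilibrium: 92 − 0.8Q = 18.5 + 0.18Q → Q* = 75, P* = 32.
The subsidy lowers effective supply by 36: P = 0.18Q − 17.5.
New quantity: 92 − 0.8Q = 0.18Q − 17.5 → Q' = 111.7347.
Overproduction ΔQ = 111.7347 − 75 = 36.7347; wedge = subsidy = 36.
DWL = ½ × 36.7347 × 36 = €661.22.

€661.22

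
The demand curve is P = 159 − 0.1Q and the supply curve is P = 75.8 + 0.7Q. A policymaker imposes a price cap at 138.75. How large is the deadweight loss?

Competitive equilibrium: 159 − 0.1Q = 75.8 + 0.7Q → Q* = 104, P* = 148.6.
At the ceiling P = 138.75, quantity supplied = (138.75 − 75.8)/0.7 = 89.9286.
Willingness to pay at Q' = 89.9286: 159 − 0.1·89.9286 = 150.0071.
ΔQ = 104 − 89.9286 = 14.0714; wedge = 150.0071 − 138.75 = 11.2571.
Welfare loss = ½ × 14.0714 × 11.2571 = 79.20.

79.20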